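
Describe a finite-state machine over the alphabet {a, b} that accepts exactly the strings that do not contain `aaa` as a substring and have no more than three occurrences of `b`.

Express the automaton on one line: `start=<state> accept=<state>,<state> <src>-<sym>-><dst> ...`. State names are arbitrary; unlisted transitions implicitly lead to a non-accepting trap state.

Handle the two conditions separately and then intersect. The first has 4 states tracking partial matches of the forbidden pattern `aaa`; the second has 5 states tracking the count of `b`s, saturating at 4. A product state is a pair (one from each), accepting exactly when both do. Equivalent product states are then merged.
A 13-state machine:
          a    b  
>* s0     s1   s2 
 * s1     s3   s2 
 * s2     s4   s5 
 * s3     s6   s2 
 * s4     s7   s5 
 * s5     s8   s9 
   s6     s6   s6 
 * s7     s6   s5 
 * s8    s10   s9 
 * s9    s11   s6 
 * s10    s6   s9 
 * s11   s12   s6 
 * s12    s6   s6 
(> = start, * = accepting)

start=s0 accept=s0,s1,s2,s3,s4,s5,s7,s8,s9,s10,s11,s12 s0-a->s1 s0-b->s2 s1-a->s3 s1-b->s2 s2-a->s4 s2-b->s5 s3-a->s6 s3-b->s2 s4-a->s7 s4-b->s5 s5-a->s8 s5-b->s9 s6-a->s6 s6-b->s6 s7-a->s6 s7-b->s5 s8-a->s10 s8-b->s9 s9-a->s11 s9-b->s6 s10-a->s6 s10-b->s9 s11-a->s12 s11-b->s6 s12-a->s6 s12-b->s6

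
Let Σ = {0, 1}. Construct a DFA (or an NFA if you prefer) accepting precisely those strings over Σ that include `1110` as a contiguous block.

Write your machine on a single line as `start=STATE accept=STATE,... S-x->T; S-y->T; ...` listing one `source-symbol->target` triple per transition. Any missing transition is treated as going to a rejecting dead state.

start=A; accept=E; A-0->A; A-1->B; B-0->A; B-1->C; C-0->A; C-1->D; D-0->E; D-1->D; E-0->E; E-1->E

States A..D record the length of the longest prefix of `1110` that matches the current input suffix. Reaching E means `1110` has been seen, and we stay there forever. Accept from E.
A 5-state machine:
       0  1 
>  A   A  B 
   B   A  C 
   C   A  D 
   D   E  D 
 * E   E  E 
(> = start, * = accepting)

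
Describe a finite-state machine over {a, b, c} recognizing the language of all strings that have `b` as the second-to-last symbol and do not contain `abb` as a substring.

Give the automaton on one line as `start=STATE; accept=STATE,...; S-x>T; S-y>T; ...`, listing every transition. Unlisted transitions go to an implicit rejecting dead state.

start=s0; accept=s4,s5,s6; s0-a>s1; s0-b>s2; s0-c>s0; s1-a>s1; s1-b>s3; s1-c>s0; s2-a>s4; s2-b>s5; s2-c>s6; s3-a>s4; s3-b>s7; s3-c>s6; s4-a>s1; s4-b>s3; s4-c>s0; s5-a>s4; s5-b>s5; s5-c>s6; s6-a>s1; s6-b>s2; s6-c>s0; s7-a>s7; s7-b>s7; s7-c>s7

Build one automaton per condition and run them in lockstep. The first has 13 states tracking the last 2 symbols read; the second has 4 states tracking partial matches of the forbidden pattern `abb`. A product state is a pair (one from each), accepting exactly when both do. Equivalent product states are then merged.
        a   b   c  
>  s0   s1  s2  s0 
   s1   s1  s3  s0 
   s2   s4  s5  s6 
   s3   s4  s7  s6 
 * s4   s1  s3  s0 
 * s5   s4  s5  s6 
 * s6   s1  s2  s0 
   s7   s7  s7  s7 
(> = start, * = accepting)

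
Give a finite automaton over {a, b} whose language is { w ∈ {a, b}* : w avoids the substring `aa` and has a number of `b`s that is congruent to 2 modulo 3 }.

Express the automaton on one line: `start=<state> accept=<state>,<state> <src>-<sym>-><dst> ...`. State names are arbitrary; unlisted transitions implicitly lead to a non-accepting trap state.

Handle the two conditions separately and then intersect. One (3 states) tracks partial matches of the forbidden pattern `aa`; the other (3 states) tracks the count of `b`s modulo 3. Each combined state is a pair, one component from each; accept when both components accept. After merging equivalent states the machine shrinks.
7 states suffice.
        a   b  
>  S0   S1  S2 
   S1   S3  S2 
   S2   S4  S5 
   S3   S3  S3 
   S4   S3  S5 
 * S5   S6  S0 
 * S6   S3  S0 
(> = start, * = accepting)

start=S0 accept=S5,S6 S0-a->S1 S0-b->S2 S1-a->S3 S1-b->S2 S2-a->S4 S2-b->S5 S3-a->S3 S3-b->S3 S4-a->S3 S4-b->S5 S5-a->S6 S5-b->S0 S6-a->S3 S6-b->S0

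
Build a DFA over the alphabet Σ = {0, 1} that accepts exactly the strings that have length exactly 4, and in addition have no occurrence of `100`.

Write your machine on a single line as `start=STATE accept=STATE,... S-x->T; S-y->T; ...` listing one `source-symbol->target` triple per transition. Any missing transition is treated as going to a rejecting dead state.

Build one automaton per condition and run them in lockstep. One (6 states) tracks the input length, saturating at 5; the other (4 states) tracks partial matches of the forbidden pattern `100`. Each combined state is a pair, one component from each; accept when both components accept.
An 18-state machine:
          0    1  
>  q0     q1   q2 
   q1     q3   q4 
   q2     q5   q4 
   q3     q6   q7 
   q4     q8   q7 
   q5     q9   q7 
   q6    q10  q11 
   q7    q12  q11 
   q8    q13  q11 
   q9    q13  q13 
 * q10   q14  q15 
 * q11   q16  q15 
 * q12   q17  q15 
   q13   q17  q17 
   q14   q14  q15 
   q15   q16  q15 
   q16   q17  q15 
   q17   q17  q17 
(> = start, * = accepting)

start=q0; accept=q10,q11,q12; q0-0->q1; q0-1->q2; q1-0->q3; q1-1->q4; q2-0->q5; q2-1->q4; q3-0->q6; q3-1->q7; q4-0->q8; q4-1->q7; q5-0->q9; q5-1->q7; q6-0->q10; q6-1->q11; q7-0->q12; q7-1->q11; q8-0->q13; q8-1->q11; q9-0->q13; q9-1->q13; q10-0->q14; q10-1->q15; q11-0->q16; q11-1->q15; q12-0->q17; q12-1->q15; q13-0->q17; q13-1->q17; q14-0->q14; q14-1->q15; q15-0->q16; q15-1->q15; q16-0->q17; q16-1->q15; q17-0->q17; q17-1->q17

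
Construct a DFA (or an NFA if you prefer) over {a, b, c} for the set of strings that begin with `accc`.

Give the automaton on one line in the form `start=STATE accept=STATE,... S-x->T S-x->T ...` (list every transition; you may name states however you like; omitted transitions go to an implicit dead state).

start=q0 accept=q4 q0-a->q1 q0-b->q5 q0-c->q5 q1-a->q5 q1-b->q5 q1-c->q2 q2-a->q5 q2-b->q5 q2-c->q3 q3-a->q5 q3-b->q5 q3-c->q4 q4-a->q4 q4-b->q4 q4-c->q4 q5-a->q5 q5-b->q5 q5-c->q5

Check the first 4 symbols one by one: q0 through q3 record how many have matched `accc` so far; any wrong symbol goes to the dead state q5. After all 4 match we enter the accepting sink q4.
6 states suffice.
        a   b   c  
>  q0   q1  q5  q5 
   q1   q5  q5  q2 
   q2   q5  q5  q3 
   q3   q5  q5  q4 
 * q4   q4  q4  q4 
   q5   q5  q5  q5 
(> = start, * = accepting)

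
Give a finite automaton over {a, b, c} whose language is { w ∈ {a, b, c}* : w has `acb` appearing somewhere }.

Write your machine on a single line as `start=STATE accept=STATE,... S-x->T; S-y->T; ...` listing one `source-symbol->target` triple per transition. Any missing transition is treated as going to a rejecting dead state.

States q0..q2 record the length of the longest prefix of `acb` that matches the current input suffix. Reaching q3 means `acb` has been seen, and we stay there forever. Accept from q3.
A 4-state machine:
        a   b   c  
>  q0   q1  q0  q0 
   q1   q1  q0  q2 
   q2   q1  q3  q0 
 * q3   q3  q3  q3 
(> = start, * = accepting)

start=q0; accept=q3; q0-a->q1; q0-b->q0; q0-c->q0; q1-a->q1; q1-b->q0; q1-c->q2; q2-a->q1; q2-b->q3; q2-c->q0; q3-a->q3; q3-b->q3; q3-c->q3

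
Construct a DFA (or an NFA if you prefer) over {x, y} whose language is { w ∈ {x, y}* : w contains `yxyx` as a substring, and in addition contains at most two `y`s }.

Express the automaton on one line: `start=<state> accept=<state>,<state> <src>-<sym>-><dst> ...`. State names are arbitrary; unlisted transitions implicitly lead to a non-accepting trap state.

start=s0 accept=s5 s0-x->s0 s0-y->s1 s1-x->s2 s1-y->s3 s2-x->s3 s2-y->s4 s3-x->s3 s3-y->s3 s4-x->s5 s4-y->s3 s5-x->s5 s5-y->s3

Handle the two conditions separately and then intersect. The first has 5 states tracking whether and how much of `yxyx` has been seen; the second has 4 states tracking the count of `y`s, saturating at 3. A product state is a pair (one from each), accepting exactly when both do. Minimizing collapses redundant product states.
        x   y  
>  s0   s0  s1 
   s1   s2  s3 
   s2   s3  s4 
   s3   s3  s3 
   s4   s5  s3 
 * s5   s5  s3 
(> = start, * = accepting)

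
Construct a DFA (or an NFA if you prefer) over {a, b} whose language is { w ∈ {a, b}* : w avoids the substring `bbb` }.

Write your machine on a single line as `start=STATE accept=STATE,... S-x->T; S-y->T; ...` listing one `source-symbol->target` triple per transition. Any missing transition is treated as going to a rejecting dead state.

This is the complement of 'contains `bbb`'. Use the same substring-matching states — S0 through S3 holding how much of `bbb` has just been matched — but flip the accepting set: everything except the trap S3 accepts.
With 4 states:
        a   b  
>* S0   S0  S1 
 * S1   S0  S2 
 * S2   S0  S3 
   S3   S3  S3 
(> = start, * = accepting)

start=S0; accept=S0,S1,S2; S0-a->S0; S0-b->S1; S1-a->S0; S1-b->S2; S2-a->S0; S2-b->S3; S3-a->S3; S3-b->S3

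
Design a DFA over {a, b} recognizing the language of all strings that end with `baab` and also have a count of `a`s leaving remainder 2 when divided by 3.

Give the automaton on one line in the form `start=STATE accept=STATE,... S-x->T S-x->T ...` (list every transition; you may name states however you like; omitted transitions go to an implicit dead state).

Run two small machines in parallel and take their product. The first has 5 states tracking how much of the suffix `baab` has currently been matched; the second has 3 states tracking the count of `a`s modulo 3. A product state is a pair (one from each), accepting exactly when both do.
With 15 states:
          a    b  
>  q0     q1   q2 
   q1     q3   q4 
   q2     q5   q2 
   q3     q0   q6 
   q4     q7   q4 
   q5     q8   q4 
   q6     q9   q6 
   q7    q10   q6 
   q8     q0  q11 
   q9    q12   q2 
   q10    q1  q13 
 * q11    q9   q6 
   q12    q3  q14 
   q13    q5   q2 
   q14    q7   q4 
(> = start, * = accepting)

start=q0 accept=q11 q0-a->q1 q0-b->q2 q1-a->q3 q1-b->q4 q2-a->q5 q2-b->q2 q3-a->q0 q3-b->q6 q4-a->q7 q4-b->q4 q5-a->q8 q5-b->q4 q6-a->q9 q6-b->q6 q7-a->q10 q7-b->q6 q8-a->q0 q8-b->q11 q9-a->q12 q9-b->q2 q10-a->q1 q10-b->q13 q11-a->q9 q11-b->q6 q12-a->q3 q12-b->q14 q13-a->q5 q13-b->q2 q14-a->q7 q14-b->q4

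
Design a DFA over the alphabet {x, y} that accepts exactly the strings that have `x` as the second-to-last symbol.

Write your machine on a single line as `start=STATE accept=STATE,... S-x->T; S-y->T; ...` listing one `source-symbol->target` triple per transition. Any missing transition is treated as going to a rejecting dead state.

A DFA must remember the last 2 symbols (since which symbol is second-to-last isn't known until the input ends). Use one state per possible window of the last ≤2 symbols; accept from those whose window starts with `x`.
        x   y  
>  S0   S1  S2 
   S1   S3  S4 
   S2   S5  S6 
 * S3   S3  S4 
 * S4   S5  S6 
   S5   S3  S4 
   S6   S5  S6 
(> = start, * = accepting)

start=S0; accept=S3,S4; S0-x->S1; S0-y->S2; S1-x->S3; S1-y->S4; S2-x->S5; S2-y->S6; S3-x->S3; S3-y->S4; S4-x->S5; S4-y->S6; S5-x->S3; S5-y->S4; S6-x->S5; S6-y->S6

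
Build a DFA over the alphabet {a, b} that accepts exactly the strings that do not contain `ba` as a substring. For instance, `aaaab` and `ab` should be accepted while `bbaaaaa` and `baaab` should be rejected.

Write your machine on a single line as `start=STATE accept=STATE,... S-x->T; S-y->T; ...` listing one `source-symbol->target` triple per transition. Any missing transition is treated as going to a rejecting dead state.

This is the complement of 'contains `ba`'. Use the same substring-matching states — s0 through s2 holding how much of `ba` has just been matched — but flip the accepting set: everything except the trap s2 accepts.
With 3 states:
        a   b  
>* s0   s0  s1 
 * s1   s2  s1 
   s2   s2  s2 
(> = start, * = accepting)

start=s0; accept=s0,s1; s0-a->s0; s0-b->s1; s1-a->s2; s1-b->s1; s2-a->s2; s2-b->s2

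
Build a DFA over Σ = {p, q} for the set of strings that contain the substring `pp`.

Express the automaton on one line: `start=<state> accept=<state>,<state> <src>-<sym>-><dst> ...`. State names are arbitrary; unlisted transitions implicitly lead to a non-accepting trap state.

States s0..s1 record the length of the longest prefix of `pp` that matches the current input suffix. Reaching s2 means `pp` has been seen, and we stay there forever. Accept from s2.
3 states suffice.
        p   q  
>  s0   s1  s0 
   s1   s2  s0 
 * s2   s2  s2 
(> = start, * = accepting)

start=s0 accept=s2 s0-p->s1 s0-q->s0 s1-p->s2 s1-q->s0 s2-p->s2 s2-q->s2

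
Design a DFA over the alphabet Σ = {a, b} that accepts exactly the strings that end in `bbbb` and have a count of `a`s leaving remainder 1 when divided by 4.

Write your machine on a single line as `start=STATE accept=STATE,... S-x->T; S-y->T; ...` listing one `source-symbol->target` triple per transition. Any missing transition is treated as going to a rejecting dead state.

start=s0; accept=s16; s0-a->s1; s0-b->s2; s1-a->s3; s1-b->s4; s2-a->s1; s2-b->s5; s3-a->s6; s3-b->s7; s4-a->s3; s4-b->s8; s5-a->s1; s5-b->s9; s6-a->s0; s6-b->s10; s7-a->s6; s7-b->s11; s8-a->s3; s8-b->s12; s9-a->s1; s9-b->s13; s10-a->s0; s10-b->s14; s11-a->s6; s11-b->s15; s12-a->s3; s12-b->s16; s13-a->s1; s13-b->s13; s14-a->s0; s14-b->s17; s15-a->s6; s15-b->s18; s16-a->s3; s16-b->s16; s17-a->s0; s17-b->s19; s18-a->s6; s18-b->s18; s19-a->s0; s19-b->s19

Build one automaton per condition and run them in lockstep. One (5 states) tracks how much of the suffix `bbbb` has currently been matched; the other (4 states) tracks the count of `a`s modulo 4. Each combined state is a pair, one component from each; accept when both components accept.
          a    b  
>  s0     s1   s2 
   s1     s3   s4 
   s2     s1   s5 
   s3     s6   s7 
   s4     s3   s8 
   s5     s1   s9 
   s6     s0  s10 
   s7     s6  s11 
   s8     s3  s12 
   s9     s1  s13 
   s10    s0  s14 
   s11    s6  s15 
   s12    s3  s16 
   s13    s1  s13 
   s14    s0  s17 
   s15    s6  s18 
 * s16    s3  s16 
   s17    s0  s19 
   s18    s6  s18 
   s19    s0  s19 
(> = start, * = accepting)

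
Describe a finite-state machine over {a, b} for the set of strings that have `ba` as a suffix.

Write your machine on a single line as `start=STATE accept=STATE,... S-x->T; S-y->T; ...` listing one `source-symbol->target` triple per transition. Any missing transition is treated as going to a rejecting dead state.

start=S0; accept=S2; S0-a->S0; S0-b->S1; S1-a->S2; S1-b->S1; S2-a->S0; S2-b->S1

Remember how much of `ba` the current input suffix matches. State S0 means no match yet; S1 means the last symbol is `b`; S2 means the last 2 symbols are `ba`. Only S2 accepts. On a mismatch, fall back to the longest proper suffix that is still a prefix of `ba`.
With 3 states:
        a   b  
>  S0   S0  S1 
   S1   S2  S1 
 * S2   S0  S1 
(> = start, * = accepting)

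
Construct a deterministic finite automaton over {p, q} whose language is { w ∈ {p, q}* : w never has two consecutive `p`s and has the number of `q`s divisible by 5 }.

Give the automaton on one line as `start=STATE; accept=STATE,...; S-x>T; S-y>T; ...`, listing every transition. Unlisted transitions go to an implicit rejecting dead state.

start=A; accept=A,B; A-p>B; A-q>C; B-p>D; B-q>C; C-p>E; C-q>F; D-p>D; D-q>D; E-p>D; E-q>F; F-p>G; F-q>H; G-p>D; G-q>H; H-p>I; H-q>J; I-p>D; I-q>J; J-p>K; J-q>A; K-p>D; K-q>A

Handle the two conditions separately and then intersect. One (3 states) tracks partial matches of the forbidden pattern `pp`; the other (5 states) tracks the count of `q`s modulo 5. Each combined state is a pair, one component from each; accept when both components accept. After merging equivalent states the machine shrinks.
       p  q 
>* A   B  C 
 * B   D  C 
   C   E  F 
   D   D  D 
   E   D  F 
   F   G  H 
   G   D  H 
   H   I  J 
   I   D  J 
   J   K  A 
   K   D  A 
(> = start, * = accepting)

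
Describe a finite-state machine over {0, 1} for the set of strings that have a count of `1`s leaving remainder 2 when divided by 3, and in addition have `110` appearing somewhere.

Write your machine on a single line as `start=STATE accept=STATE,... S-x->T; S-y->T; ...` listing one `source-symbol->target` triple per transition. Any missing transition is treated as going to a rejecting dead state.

Build one automaton per condition and run them in lockstep. The first has 3 states tracking the count of `1`s modulo 3; the second has 4 states tracking whether and how much of `110` has been seen. A product state is a pair (one from each), accepting exactly when both do.
A 12-state machine:
          0    1  
>  S0     S0   S1 
   S1     S2   S3 
   S2     S2   S4 
   S3     S5   S6 
   S4     S7   S6 
 * S5     S5   S8 
   S6     S8   S9 
   S7     S7  S10 
   S8     S8  S11 
   S9    S11   S3 
   S10    S0   S9 
   S11   S11   S5 
(> = start, * = accepting)

start=S0; accept=S5; S0-0->S0; S0-1->S1; S1-0->S2; S1-1->S3; S2-0->S2; S2-1->S4; S3-0->S5; S3-1->S6; S4-0->S7; S4-1->S6; S5-0->S5; S5-1->S8; S6-0->S8; S6-1->S9; S7-0->S7; S7-1->S10; S8-0->S8; S8-1->S11; S9-0->S11; S9-1->S3; S10-0->S0; S10-1->S9; S11-0->S11; S11-1->S5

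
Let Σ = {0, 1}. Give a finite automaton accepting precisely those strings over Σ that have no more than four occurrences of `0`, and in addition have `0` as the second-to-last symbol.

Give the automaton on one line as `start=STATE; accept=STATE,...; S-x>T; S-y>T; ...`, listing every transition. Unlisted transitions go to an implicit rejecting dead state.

start=q0; accept=q3,q4,q7,q8,q11,q12,q16; q0-0>q1; q0-1>q2; q1-0>q3; q1-1>q4; q2-0>q5; q2-1>q6; q3-0>q7; q3-1>q8; q4-0>q9; q4-1>q10; q5-0>q3; q5-1>q4; q6-0>q5; q6-1>q6; q7-0>q11; q7-1>q12; q8-0>q13; q8-1>q14; q9-0>q7; q9-1>q8; q10-0>q9; q10-1>q10; q11-0>q15; q11-1>q16; q12-0>q17; q12-1>q18; q13-0>q11; q13-1>q12; q14-0>q13; q14-1>q14; q15-0>q15; q15-1>q19; q16-0>q20; q16-1>q21; q17-0>q15; q17-1>q16; q18-0>q17; q18-1>q18; q19-0>q20; q19-1>q22; q20-0>q15; q20-1>q19; q21-0>q20; q21-1>q21; q22-0>q20; q22-1>q22

Handle the two conditions separately and then intersect. The first has 6 states tracking the count of `0`s, saturating at 5; the second has 7 states tracking the last 2 symbols read. A product state is a pair (one from each), accepting exactly when both do.
A 23-state machine:
          0    1  
>  q0     q1   q2 
   q1     q3   q4 
   q2     q5   q6 
 * q3     q7   q8 
 * q4     q9  q10 
   q5     q3   q4 
   q6     q5   q6 
 * q7    q11  q12 
 * q8    q13  q14 
   q9     q7   q8 
   q10    q9  q10 
 * q11   q15  q16 
 * q12   q17  q18 
   q13   q11  q12 
   q14   q13  q14 
   q15   q15  q19 
 * q16   q20  q21 
   q17   q15  q16 
   q18   q17  q18 
   q19   q20  q22 
   q20   q15  q19 
   q21   q20  q21 
   q22   q20  q22 
(> = start, * = accepting)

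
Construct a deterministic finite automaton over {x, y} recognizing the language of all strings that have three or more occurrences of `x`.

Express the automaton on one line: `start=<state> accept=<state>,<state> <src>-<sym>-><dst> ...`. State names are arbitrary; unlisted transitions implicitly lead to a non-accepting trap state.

start=A accept=D,E A-x->B A-y->A B-x->C B-y->B C-x->D C-y->C D-x->E D-y->D E-x->E E-y->E

Only the number of `x`s matters, and only up to 4. Make a chain A → B → C → D → E advanced by each `x` (with E absorbing); every other symbol self-loops. The accepting set is {D, E}.
5 states suffice.
       x  y 
>  A   B  A 
   B   C  B 
   C   D  C 
 * D   E  D 
 * E   E  E 
(> = start, * = accepting)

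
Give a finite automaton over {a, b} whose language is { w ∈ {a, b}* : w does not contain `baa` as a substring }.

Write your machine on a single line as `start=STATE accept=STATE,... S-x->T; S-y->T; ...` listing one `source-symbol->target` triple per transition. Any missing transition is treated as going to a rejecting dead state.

start=q0; accept=q0,q1,q2; q0-a->q0; q0-b->q1; q1-a->q2; q1-b->q1; q2-a->q3; q2-b->q1; q3-a->q3; q3-b->q3

Track partial matches of the forbidden pattern `baa`. State q3 is a dead state reached once `baa` has occurred; every other state accepts. q0 means no part of `baa` is currently matched.
4 states suffice.
        a   b  
>* q0   q0  q1 
 * q1   q2  q1 
 * q2   q3  q1 
   q3   q3  q3 
(> = start, * = accepting)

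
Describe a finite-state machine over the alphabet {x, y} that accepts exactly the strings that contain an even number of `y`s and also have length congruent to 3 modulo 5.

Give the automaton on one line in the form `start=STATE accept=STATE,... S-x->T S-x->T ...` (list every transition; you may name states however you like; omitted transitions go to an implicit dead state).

Build one automaton per condition and run them in lockstep. The first has 2 states tracking the count of `y`s modulo 2; the second has 5 states tracking the input length modulo 5. A product state is a pair (one from each), accepting exactly when both do.
       x  y 
>  A   B  C 
   B   D  E 
   C   E  D 
   D   F  G 
   E   G  F 
 * F   H  I 
   G   I  H 
   H   A  J 
   I   J  A 
   J   C  B 
(> = start, * = accepting)

start=A accept=F A-x->B A-y->C B-x->D B-y->E C-x->E C-y->D D-x->F D-y->G E-x->G E-y->F F-x->H F-y->I G-x->I G-y->H H-x->A H-y->J I-x->J I-y->A J-x->C J-y->B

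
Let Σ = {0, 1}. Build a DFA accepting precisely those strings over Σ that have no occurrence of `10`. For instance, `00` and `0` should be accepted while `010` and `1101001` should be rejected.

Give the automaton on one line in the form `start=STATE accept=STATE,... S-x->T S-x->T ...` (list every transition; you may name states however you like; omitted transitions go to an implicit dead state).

start=S0 accept=S0,S1 S0-0->S0 S0-1->S1 S1-0->S2 S1-1->S1 S2-0->S2 S2-1->S2

Track partial matches of the forbidden pattern `10`. State S2 is a dead state reached once `10` has occurred; every other state accepts. S0 means no part of `10` is currently matched.
        0   1  
>* S0   S0  S1 
 * S1   S2  S1 
   S2   S2  S2 
(> = start, * = accepting)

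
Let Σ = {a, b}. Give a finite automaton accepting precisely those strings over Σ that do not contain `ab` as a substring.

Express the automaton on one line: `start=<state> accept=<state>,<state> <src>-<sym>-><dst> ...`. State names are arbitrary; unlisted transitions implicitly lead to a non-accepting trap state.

This is the complement of 'contains `ab`'. Use the same substring-matching states — q0 through q2 holding how much of `ab` has just been matched — but flip the accepting set: everything except the trap q2 accepts.
With 3 states:
        a   b  
>* q0   q1  q0 
 * q1   q1  q2 
   q2   q2  q2 
(> = start, * = accepting)

start=q0 accept=q0,q1 q0-a->q1 q0-b->q0 q1-a->q1 q1-b->q2 q2-a->q2 q2-b->q2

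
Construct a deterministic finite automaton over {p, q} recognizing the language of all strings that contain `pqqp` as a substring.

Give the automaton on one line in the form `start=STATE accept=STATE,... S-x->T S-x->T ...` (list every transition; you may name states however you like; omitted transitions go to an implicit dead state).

Track how much of `pqqp` has been matched so far: state S0 is no progress, S4 is the absorbing accept state reached once `pqqp` has occurred. Intermediate states record partial matches; on a mismatch, fall back to the longest reusable overlap.
A 5-state machine:
        p   q  
>  S0   S1  S0 
   S1   S1  S2 
   S2   S1  S3 
   S3   S4  S0 
 * S4   S4  S4 
(> = start, * = accepting)

start=S0 accept=S4 S0-p->S1 S0-q->S0 S1-p->S1 S1-q->S2 S2-p->S1 S2-q->S3 S3-p->S4 S3-q->S0 S4-p->S4 S4-q->S4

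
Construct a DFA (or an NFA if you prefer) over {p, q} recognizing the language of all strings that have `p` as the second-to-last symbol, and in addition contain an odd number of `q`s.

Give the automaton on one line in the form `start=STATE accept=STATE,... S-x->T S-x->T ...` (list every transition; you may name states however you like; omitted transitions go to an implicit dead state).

start=S0 accept=S3,S5 S0-p->S1 S0-q->S2 S1-p->S1 S1-q->S3 S2-p->S4 S2-q->S0 S3-p->S4 S3-q->S0 S4-p->S5 S4-q->S0 S5-p->S5 S5-q->S0

Handle the two conditions separately and then intersect. One (7 states) tracks the last 2 symbols read; the other (2 states) tracks the count of `q`s modulo 2. Each combined state is a pair, one component from each; accept when both components accept. Equivalent product states are then merged.
With 6 states:
        p   q  
>  S0   S1  S2 
   S1   S1  S3 
   S2   S4  S0 
 * S3   S4  S0 
   S4   S5  S0 
 * S5   S5  S0 
(> = start, * = accepting)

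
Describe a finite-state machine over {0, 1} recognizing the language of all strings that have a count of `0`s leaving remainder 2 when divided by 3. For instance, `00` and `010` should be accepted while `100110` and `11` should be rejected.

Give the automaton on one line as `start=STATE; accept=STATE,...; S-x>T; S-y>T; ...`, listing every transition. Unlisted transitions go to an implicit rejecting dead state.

Keep the running count of `0`s modulo 3: each `0` advances along the cycle A → B → C → A while other symbols loop. Accept at C.
3 states suffice.
       0  1 
>  A   B  A 
   B   C  B 
 * C   A  C 
(> = start, * = accepting)

start=A; accept=C; A-0>B; A-1>A; B-0>C; B-1>B; C-0>A; C-1>C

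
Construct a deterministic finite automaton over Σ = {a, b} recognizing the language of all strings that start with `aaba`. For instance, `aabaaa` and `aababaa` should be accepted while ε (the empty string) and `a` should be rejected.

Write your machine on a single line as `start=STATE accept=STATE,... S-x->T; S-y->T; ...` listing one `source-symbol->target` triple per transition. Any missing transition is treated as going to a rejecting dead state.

start=q0; accept=q4; q0-a->q1; q0-b->q5; q1-a->q2; q1-b->q5; q2-a->q5; q2-b->q3; q3-a->q4; q3-b->q5; q4-a->q4; q4-b->q4; q5-a->q5; q5-b->q5

Check the first 4 symbols one by one: q0 through q3 record how many have matched `aaba` so far; any wrong symbol goes to the dead state q5. After all 4 match we enter the accepting sink q4.
6 states suffice.
        a   b  
>  q0   q1  q5 
   q1   q2  q5 
   q2   q5  q3 
   q3   q4  q5 
 * q4   q4  q4 
   q5   q5  q5 
(> = start, * = accepting)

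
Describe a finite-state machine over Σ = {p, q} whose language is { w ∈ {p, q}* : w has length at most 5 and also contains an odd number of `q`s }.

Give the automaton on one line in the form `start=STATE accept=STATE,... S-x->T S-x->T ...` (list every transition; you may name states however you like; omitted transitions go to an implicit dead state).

start=A accept=C,E,G,I,K A-p->B A-q->C B-p->D B-q->E C-p->E C-q->D D-p->F D-q->G E-p->G E-q->F F-p->H F-q->I G-p->I G-q->H H-p->J H-q->K I-p->K I-q->J J-p->J J-q->J K-p->J K-q->J

Run two small machines in parallel and take their product. One (7 states) tracks the input length, saturating at 6; the other (2 states) tracks the count of `q`s modulo 2. Each combined state is a pair, one component from each; accept when both components accept. Minimizing collapses redundant product states.
An 11-state machine:
       p  q 
>  A   B  C 
   B   D  E 
 * C   E  D 
   D   F  G 
 * E   G  F 
   F   H  I 
 * G   I  H 
   H   J  K 
 * I   K  J 
   J   J  J 
 * K   J  J 
(> = start, * = accepting)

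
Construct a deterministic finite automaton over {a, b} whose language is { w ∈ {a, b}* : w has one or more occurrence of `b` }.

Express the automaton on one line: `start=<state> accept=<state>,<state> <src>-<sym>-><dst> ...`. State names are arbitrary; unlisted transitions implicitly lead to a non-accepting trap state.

start=S0 accept=S1,S2 S0-a->S0 S0-b->S1 S1-a->S1 S1-b->S2 S2-a->S2 S2-b->S2

Count `b`s, saturating at 2: state S0 means no `b` yet, S1 means one `b` seen, S2 means more than one. Each `b` increments (capped at S2); other symbols loop. Accept from {S1, S2}.
3 states suffice.
        a   b  
>  S0   S0  S1 
 * S1   S1  S2 
 * S2   S2  S2 
(> = start, * = accepting)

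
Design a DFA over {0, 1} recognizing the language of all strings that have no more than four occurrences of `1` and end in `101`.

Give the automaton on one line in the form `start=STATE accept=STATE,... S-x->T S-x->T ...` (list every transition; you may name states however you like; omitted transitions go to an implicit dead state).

start=A accept=F,J,M A-0->A A-1->B B-0->C B-1->D C-0->E C-1->F D-0->G D-1->H E-0->E E-1->D F-0->G F-1->H G-0->I G-1->J H-0->K H-1->L I-0->I I-1->H J-0->K J-1->L K-0->L K-1->M L-0->L L-1->L M-0->L M-1->L

Handle the two conditions separately and then intersect. The first has 6 states tracking the count of `1`s, saturating at 5; the second has 4 states tracking how much of the suffix `101` has currently been matched. A product state is a pair (one from each), accepting exactly when both do. After merging equivalent states the machine shrinks.
A 13-state machine:
       0  1 
>  A   A  B 
   B   C  D 
   C   E  F 
   D   G  H 
   E   E  D 
 * F   G  H 
   G   I  J 
   H   K  L 
   I   I  H 
 * J   K  L 
   K   L  M 
   L   L  L 
 * M   L  L 
(> = start, * = accepting)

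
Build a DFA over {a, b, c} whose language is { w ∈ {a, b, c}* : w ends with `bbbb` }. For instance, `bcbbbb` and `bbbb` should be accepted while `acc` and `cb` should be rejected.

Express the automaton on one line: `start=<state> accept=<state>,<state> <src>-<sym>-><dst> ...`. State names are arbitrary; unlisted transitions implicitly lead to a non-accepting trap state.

Let each state record the length of the longest suffix of the input read so far that is also a prefix of `bbbb`. s1 means the last symbol is `b`; s2 means the last 2 symbols are `bb`; s3 means the last 3 symbols are `bbb`; s4 means the last 4 symbols are `bbbb`. Accept only at s4, where the string currently ends in `bbbb`.
With 5 states:
        a   b   c  
>  s0   s0  s1  s0 
   s1   s0  s2  s0 
   s2   s0  s3  s0 
   s3   s0  s4  s0 
 * s4   s0  s4  s0 
(> = start, * = accepting)

start=s0 accept=s4 s0-a->s0 s0-b->s1 s0-c->s0 s1-a->s0 s1-b->s2 s1-c->s0 s2-a->s0 s2-b->s3 s2-c->s0 s3-a->s0 s3-b->s4 s3-c->s0 s4-a->s0 s4-b->s4 s4-c->s0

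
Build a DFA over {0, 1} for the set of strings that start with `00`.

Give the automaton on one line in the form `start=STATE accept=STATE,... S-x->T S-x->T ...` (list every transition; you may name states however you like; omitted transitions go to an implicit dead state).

Check the first 2 symbols one by one: q0 through q1 record how many have matched `00` so far; any wrong symbol goes to the dead state q3. After all 2 match we enter the accepting sink q2.
4 states suffice.
        0   1  
>  q0   q1  q3 
   q1   q2  q3 
 * q2   q2  q2 
   q3   q3  q3 
(> = start, * = accepting)

start=q0 accept=q2 q0-0->q1 q0-1->q3 q1-0->q2 q1-1->q3 q2-0->q2 q2-1->q2 q3-0->q3 q3-1->q3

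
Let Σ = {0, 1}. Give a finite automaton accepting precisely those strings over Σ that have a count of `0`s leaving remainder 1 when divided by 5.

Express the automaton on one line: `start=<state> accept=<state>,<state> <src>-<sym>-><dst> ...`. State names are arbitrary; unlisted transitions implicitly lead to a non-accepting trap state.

Keep the running count of `0`s modulo 5: each `0` advances along the cycle q0 → q1 → q2 → q3 → q4 → q0 while other symbols loop. Accept at q1.
5 states suffice.
        0   1  
>  q0   q1  q0 
 * q1   q2  q1 
   q2   q3  q2 
   q3   q4  q3 
   q4   q0  q4 
(> = start, * = accepting)

start=q0 accept=q1 q0-0->q1 q0-1->q0 q1-0->q2 q1-1->q1 q2-0->q3 q2-1->q2 q3-0->q4 q3-1->q3 q4-0->q0 q4-1->q4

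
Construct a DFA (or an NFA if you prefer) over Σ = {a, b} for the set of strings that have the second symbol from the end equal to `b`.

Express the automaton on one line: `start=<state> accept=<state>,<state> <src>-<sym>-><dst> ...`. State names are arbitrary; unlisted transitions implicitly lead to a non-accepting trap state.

A DFA must remember the last 2 symbols (since which symbol is second-to-last isn't known until the input ends). Use one state per possible window of the last ≤2 symbols; accept from those whose window starts with `b`.
A 7-state machine:
        a   b  
>  q0   q1  q2 
   q1   q3  q4 
   q2   q5  q6 
   q3   q3  q4 
   q4   q5  q6 
 * q5   q3  q4 
 * q6   q5  q6 
(> = start, * = accepting)

start=q0 accept=q5,q6 q0-a->q1 q0-b->q2 q1-a->q3 q1-b->q4 q2-a->q5 q2-b->q6 q3-a->q3 q3-b->q4 q4-a->q5 q4-b->q6 q5-a->q3 q5-b->q4 q6-a->q5 q6-b->q6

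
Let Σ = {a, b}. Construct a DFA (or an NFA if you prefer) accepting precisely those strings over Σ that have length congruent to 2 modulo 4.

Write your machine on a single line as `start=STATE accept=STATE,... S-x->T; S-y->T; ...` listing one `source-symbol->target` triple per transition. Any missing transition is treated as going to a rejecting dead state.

start=q0; accept=q2; q0-a->q1; q0-b->q1; q1-a->q2; q1-b->q2; q2-a->q3; q2-b->q3; q3-a->q0; q3-b->q0

Count input length modulo 4: every symbol advances one step around the cycle q0 → q1 → q2 → q3 → q0. Accept at q2.
        a   b  
>  q0   q1  q1 
   q1   q2  q2 
 * q2   q3  q3 
   q3   q0  q0 
(> = start, * = accepting)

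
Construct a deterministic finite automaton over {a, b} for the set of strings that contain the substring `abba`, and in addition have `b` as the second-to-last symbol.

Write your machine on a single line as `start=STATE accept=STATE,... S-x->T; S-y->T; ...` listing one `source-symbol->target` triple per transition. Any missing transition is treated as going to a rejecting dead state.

Build one automaton per condition and run them in lockstep. The first has 5 states tracking whether and how much of `abba` has been seen; the second has 7 states tracking the last 2 symbols read. A product state is a pair (one from each), accepting exactly when both do.
12 states suffice.
          a    b  
>  s0     s1   s2 
   s1     s3   s4 
   s2     s5   s6 
   s3     s3   s4 
   s4     s5   s7 
   s5     s3   s4 
   s6     s5   s6 
   s7     s8   s6 
 * s8     s9  s10 
   s9     s9  s10 
   s10    s8  s11 
 * s11    s8  s11 
(> = start, * = accepting)

start=s0; accept=s8,s11; s0-a->s1; s0-b->s2; s1-a->s3; s1-b->s4; s2-a->s5; s2-b->s6; s3-a->s3; s3-b->s4; s4-a->s5; s4-b->s7; s5-a->s3; s5-b->s4; s6-a->s5; s6-b->s6; s7-a->s8; s7-b->s6; s8-a->s9; s8-b->s10; s9-a->s9; s9-b->s10; s10-a->s8; s10-b->s11; s11-a->s8; s11-b->s11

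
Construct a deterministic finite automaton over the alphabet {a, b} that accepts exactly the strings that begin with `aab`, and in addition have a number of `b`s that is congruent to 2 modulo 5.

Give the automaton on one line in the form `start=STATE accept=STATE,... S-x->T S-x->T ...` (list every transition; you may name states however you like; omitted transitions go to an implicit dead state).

start=s0 accept=s8 s0-a->s1 s0-b->s2 s1-a->s3 s1-b->s2 s2-a->s2 s2-b->s4 s3-a->s5 s3-b->s6 s4-a->s4 s4-b->s7 s5-a->s5 s5-b->s2 s6-a->s6 s6-b->s8 s7-a->s7 s7-b->s9 s8-a->s8 s8-b->s10 s9-a->s9 s9-b->s5 s10-a->s10 s10-b->s11 s11-a->s11 s11-b->s12 s12-a->s12 s12-b->s6

Build one automaton per condition and run them in lockstep. One (5 states) tracks whether the input so far still matches the prefix `aab`; the other (5 states) tracks the count of `b`s modulo 5. Each combined state is a pair, one component from each; accept when both components accept.
With 13 states:
          a    b  
>  s0     s1   s2 
   s1     s3   s2 
   s2     s2   s4 
   s3     s5   s6 
   s4     s4   s7 
   s5     s5   s2 
   s6     s6   s8 
   s7     s7   s9 
 * s8     s8  s10 
   s9     s9   s5 
   s10   s10  s11 
   s11   s11  s12 
   s12   s12   s6 
(> = start, * = accepting)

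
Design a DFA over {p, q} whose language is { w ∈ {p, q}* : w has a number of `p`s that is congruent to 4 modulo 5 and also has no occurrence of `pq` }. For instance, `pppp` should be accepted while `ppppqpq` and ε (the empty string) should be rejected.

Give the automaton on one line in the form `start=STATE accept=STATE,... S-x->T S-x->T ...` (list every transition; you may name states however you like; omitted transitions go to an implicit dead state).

start=s0 accept=s5 s0-p->s1 s0-q->s0 s1-p->s2 s1-q->s3 s2-p->s4 s2-q->s3 s3-p->s3 s3-q->s3 s4-p->s5 s4-q->s3 s5-p->s6 s5-q->s3 s6-p->s1 s6-q->s3

Build one automaton per condition and run them in lockstep. One (5 states) tracks the count of `p`s modulo 5; the other (3 states) tracks partial matches of the forbidden pattern `pq`. Each combined state is a pair, one component from each; accept when both components accept. After merging equivalent states the machine shrinks.
With 7 states:
        p   q  
>  s0   s1  s0 
   s1   s2  s3 
   s2   s4  s3 
   s3   s3  s3 
   s4   s5  s3 
 * s5   s6  s3 
   s6   s1  s3 
(> = start, * = accepting)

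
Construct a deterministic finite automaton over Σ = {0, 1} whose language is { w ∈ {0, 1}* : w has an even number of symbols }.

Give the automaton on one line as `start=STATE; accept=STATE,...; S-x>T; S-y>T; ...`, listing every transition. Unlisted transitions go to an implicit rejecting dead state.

Count input length modulo 2: every symbol advances one step around the cycle S0 → S1 → S0. Accept at S0.
With 2 states:
        0   1  
>* S0   S1  S1 
   S1   S0  S0 
(> = start, * = accepting)

start=S0; accept=S0; S0-0>S1; S0-1>S1; S1-0>S0; S1-1>S0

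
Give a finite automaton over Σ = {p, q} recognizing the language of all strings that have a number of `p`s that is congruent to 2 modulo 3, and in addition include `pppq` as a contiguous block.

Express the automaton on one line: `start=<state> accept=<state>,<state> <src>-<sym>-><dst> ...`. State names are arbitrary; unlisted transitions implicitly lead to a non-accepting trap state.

Run two small machines in parallel and take their product. The first has 3 states tracking the count of `p`s modulo 3; the second has 5 states tracking whether and how much of `pppq` has been seen. A product state is a pair (one from each), accepting exactly when both do.
       p  q 
>  A   B  A 
   B   C  D 
   C   E  F 
   D   G  D 
   E   H  I 
   F   J  F 
   G   K  F 
   H   L  M 
   I   M  I 
   J   N  A 
   K   H  A 
   L   E  O 
   M   O  M 
   N   L  D 
 * O   I  O 
(> = start, * = accepting)

start=A accept=O A-p->B A-q->A B-p->C B-q->D C-p->E C-q->F D-p->G D-q->D E-p->H E-q->I F-p->J F-q->F G-p->K G-q->F H-p->L H-q->M I-p->M I-q->I J-p->N J-q->A K-p->H K-q->A L-p->E L-q->O M-p->O M-q->M N-p->L N-q->D O-p->I O-q->O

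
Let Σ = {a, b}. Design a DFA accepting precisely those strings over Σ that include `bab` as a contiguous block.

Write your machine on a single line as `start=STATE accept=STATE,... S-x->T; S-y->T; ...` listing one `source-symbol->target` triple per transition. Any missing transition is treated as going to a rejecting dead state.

Track how much of `bab` has been matched so far: state q0 is no progress, q3 is the absorbing accept state reached once `bab` has occurred. Intermediate states record partial matches; on a mismatch, fall back to the longest reusable overlap.
A 4-state machine:
        a   b  
>  q0   q0  q1 
   q1   q2  q1 
   q2   q0  q3 
 * q3   q3  q3 
(> = start, * = accepting)

start=q0; accept=q3; q0-a->q0; q0-b->q1; q1-a->q2; q1-b->q1; q2-a->q0; q2-b->q3; q3-a->q3; q3-b->q3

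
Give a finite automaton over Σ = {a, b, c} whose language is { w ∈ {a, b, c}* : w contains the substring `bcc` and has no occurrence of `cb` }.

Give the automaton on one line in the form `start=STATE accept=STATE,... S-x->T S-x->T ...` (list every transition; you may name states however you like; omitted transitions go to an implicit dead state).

Handle the two conditions separately and then intersect. The first has 4 states tracking whether and how much of `bcc` has been seen; the second has 3 states tracking partial matches of the forbidden pattern `cb`. A product state is a pair (one from each), accepting exactly when both do. Equivalent product states are then merged.
        a   b   c  
>  S0   S0  S1  S2 
   S1   S0  S1  S3 
   S2   S0  S4  S2 
   S3   S0  S4  S5 
   S4   S4  S4  S4 
 * S5   S6  S4  S5 
 * S6   S6  S6  S5 
(> = start, * = accepting)

start=S0 accept=S5,S6 S0-a->S0 S0-b->S1 S0-c->S2 S1-a->S0 S1-b->S1 S1-c->S3 S2-a->S0 S2-b->S4 S2-c->S2 S3-a->S0 S3-b->S4 S3-c->S5 S4-a->S4 S4-b->S4 S4-c->S4 S5-a->S6 S5-b->S4 S5-c->S5 S6-a->S6 S6-b->S6 S6-c->S5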